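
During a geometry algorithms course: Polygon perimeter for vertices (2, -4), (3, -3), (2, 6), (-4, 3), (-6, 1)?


Sides: (2, -4)->(3, -3): sqrt(2) = 1.414214, (3, -3)->(2, 6): sqrt(82) = 9.055385, (2, 6)->(-4, 3): sqrt(45) = 6.708204, (-4, 3)->(-6, 1): sqrt(8) = 2.828427, (-6, 1)->(2, -4): sqrt(89) = 9.433981
Sum = 29.440211
Perimeter = 29.4402

29.4402


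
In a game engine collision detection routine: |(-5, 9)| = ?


|u| = sqrt((-5)^2 + 9^2) = sqrt(106) = 10.2956

10.2956


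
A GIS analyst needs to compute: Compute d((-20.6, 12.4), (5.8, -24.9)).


dx=26.4, dy=-37.3
d^2 = 26.4^2 + (-37.3)^2 = 2088.25
d = sqrt(2088.25) = 45.6974

45.6974


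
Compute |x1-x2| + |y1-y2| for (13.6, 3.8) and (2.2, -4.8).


|13.6-2.2| + |3.8-(-4.8)| = 11.4 + 8.6 = 20

20


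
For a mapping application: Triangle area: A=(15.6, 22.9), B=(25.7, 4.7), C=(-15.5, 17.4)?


Area = |x_A(y_B-y_C) + x_B(y_C-y_A) + x_C(y_A-y_B)|/2
= |(-198.12) + (-141.35) + (-282.1)|/2
= 621.57/2 = 310.785

310.785


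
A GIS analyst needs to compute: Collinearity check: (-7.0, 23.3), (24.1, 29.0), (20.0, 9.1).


Cross product: (24.1-(-7))*(9.1-23.3) - (29-23.3)*(20-(-7))
= -595.52

No, not collinear


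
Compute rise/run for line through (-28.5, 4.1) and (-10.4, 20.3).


slope = (y2-y1)/(x2-x1) = (20.3-4.1)/((-10.4)-(-28.5)) = 16.2/18.1 = 0.895

0.895


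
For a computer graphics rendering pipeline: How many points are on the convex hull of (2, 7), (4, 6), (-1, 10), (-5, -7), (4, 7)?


Convex hull vertices (CCW): (-5, -7), (4, 6), (4, 7), (-1, 10)
Count = 4

4


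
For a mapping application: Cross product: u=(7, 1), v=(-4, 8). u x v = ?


u x v = u_x*v_y - u_y*v_x = 7*8 - 1*(-4)
= 56 - (-4) = 60

60


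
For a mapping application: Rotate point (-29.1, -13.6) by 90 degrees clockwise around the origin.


90° CW: (x,y) -> (y, -x)
(-29.1,-13.6) -> (-13.6, 29.1)

(-13.6, 29.1)


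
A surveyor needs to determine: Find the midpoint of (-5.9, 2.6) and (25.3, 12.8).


M = (((-5.9)+25.3)/2, (2.6+12.8)/2)
= (9.7, 7.7)

(9.7, 7.7)


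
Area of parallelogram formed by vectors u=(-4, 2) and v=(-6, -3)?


|u x v| = |(-4)*(-3) - 2*(-6)|
= |12 - (-12)| = 24

24


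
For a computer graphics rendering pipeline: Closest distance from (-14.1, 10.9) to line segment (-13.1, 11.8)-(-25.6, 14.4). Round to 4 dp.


Project P onto AB: t = 0.0623 (clamped to [0,1])
Closest point on segment: (-13.8791, 11.9621)
Distance: 1.0848

1.0848


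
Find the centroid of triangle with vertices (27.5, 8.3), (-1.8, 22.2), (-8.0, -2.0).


Centroid = ((x_A+x_B+x_C)/3, (y_A+y_B+y_C)/3)
= ((27.5+(-1.8)+(-8))/3, (8.3+22.2+(-2))/3)
= (5.9, 9.5)

(5.9, 9.5)


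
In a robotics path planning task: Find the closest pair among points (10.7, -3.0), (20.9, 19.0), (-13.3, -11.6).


d(P0,P1) = 24.2495, d(P0,P2) = 25.4943, d(P1,P2) = 45.8912
Closest: P0 and P1

Closest pair: (10.7, -3.0) and (20.9, 19.0), distance = 24.2495


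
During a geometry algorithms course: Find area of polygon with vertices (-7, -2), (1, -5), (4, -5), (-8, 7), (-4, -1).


Shoelace sum: ((-7)*(-5) - 1*(-2)) + (1*(-5) - 4*(-5)) + (4*7 - (-8)*(-5)) + ((-8)*(-1) - (-4)*7) + ((-4)*(-2) - (-7)*(-1))
= 77
Area = |77|/2 = 38.5

38.5


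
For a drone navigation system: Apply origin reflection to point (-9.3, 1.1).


Reflection over origin: (x,y) -> (-x,-y)
(-9.3, 1.1) -> (9.3, -1.1)

(9.3, -1.1)


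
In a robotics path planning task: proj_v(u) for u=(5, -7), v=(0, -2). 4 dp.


u.v = 14, |v| = sqrt(4) = 2
Scalar projection = u.v / |v| = 14 / sqrt(4) = 7

7


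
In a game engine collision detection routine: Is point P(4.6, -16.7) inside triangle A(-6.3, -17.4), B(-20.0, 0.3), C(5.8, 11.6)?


Cross products: AB x AP = -202.52, BC x BP = -716.58, CA x CP = 307.63
All same sign? no

No, outside


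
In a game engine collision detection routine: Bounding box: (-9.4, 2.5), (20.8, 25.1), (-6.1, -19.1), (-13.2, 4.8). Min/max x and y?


x range: [-13.2, 20.8]
y range: [-19.1, 25.1]
Bounding box: (-13.2,-19.1) to (20.8,25.1)

(-13.2,-19.1) to (20.8,25.1)


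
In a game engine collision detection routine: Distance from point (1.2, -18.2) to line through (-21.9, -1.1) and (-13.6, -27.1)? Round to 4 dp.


|cross product| = 458.67
|line direction| = sqrt(744.89) = 27.2927
Distance = 458.67/sqrt(744.89) = 16.8056

16.8056


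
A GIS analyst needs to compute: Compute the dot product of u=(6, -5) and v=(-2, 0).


u . v = u_x*v_x + u_y*v_y = 6*(-2) + (-5)*0
= (-12) + 0 = -12

-12


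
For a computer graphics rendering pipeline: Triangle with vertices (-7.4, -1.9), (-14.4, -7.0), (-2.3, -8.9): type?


Side lengths squared: AB^2=75.01, BC^2=150.02, CA^2=75.01
Sorted: [75.01, 75.01, 150.02]
By sides: Isosceles, By angles: Right

Isosceles, Right


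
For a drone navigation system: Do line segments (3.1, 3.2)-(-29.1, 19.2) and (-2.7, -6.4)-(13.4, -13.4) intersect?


Cross products: d1=195.16, d2=227.36, d3=401.92, d4=369.72
d1*d2 < 0 and d3*d4 < 0? no

No, they don't intersect


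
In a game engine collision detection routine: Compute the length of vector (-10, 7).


|u| = sqrt((-10)^2 + 7^2) = sqrt(149) = 12.2066

12.2066


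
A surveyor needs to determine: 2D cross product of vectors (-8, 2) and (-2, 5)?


u x v = u_x*v_y - u_y*v_x = (-8)*5 - 2*(-2)
= (-40) - (-4) = -36

-36


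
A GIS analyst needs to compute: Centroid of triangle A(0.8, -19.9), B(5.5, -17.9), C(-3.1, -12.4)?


Centroid = ((x_A+x_B+x_C)/3, (y_A+y_B+y_C)/3)
= ((0.8+5.5+(-3.1))/3, ((-19.9)+(-17.9)+(-12.4))/3)
= (1.0667, -16.7333)

(1.0667, -16.7333)


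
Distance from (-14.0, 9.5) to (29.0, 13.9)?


dx=43, dy=4.4
d^2 = 43^2 + 4.4^2 = 1868.36
d = sqrt(1868.36) = 43.2245

43.2245


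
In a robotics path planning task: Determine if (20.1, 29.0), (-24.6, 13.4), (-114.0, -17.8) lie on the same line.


Cross product: ((-24.6)-20.1)*((-17.8)-29) - (13.4-29)*((-114)-20.1)
= 0

Yes, collinear


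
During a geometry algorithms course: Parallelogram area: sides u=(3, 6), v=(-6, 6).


|u x v| = |3*6 - 6*(-6)|
= |18 - (-36)| = 54

54


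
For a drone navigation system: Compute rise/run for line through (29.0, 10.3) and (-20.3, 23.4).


slope = (y2-y1)/(x2-x1) = (23.4-10.3)/((-20.3)-29) = 13.1/(-49.3) = -0.2657

-0.2657


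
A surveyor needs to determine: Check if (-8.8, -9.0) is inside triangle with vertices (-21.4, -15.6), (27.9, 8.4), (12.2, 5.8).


Cross products: AB x AP = 22.98, BC x BP = 177.76, CA x CP = 47.88
All same sign? yes

Yes, inside


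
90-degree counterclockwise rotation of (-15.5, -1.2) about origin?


90° CCW: (x,y) -> (-y, x)
(-15.5,-1.2) -> (1.2, -15.5)

(1.2, -15.5)


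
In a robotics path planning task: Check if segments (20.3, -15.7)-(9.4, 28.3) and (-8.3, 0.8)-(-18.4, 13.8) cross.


Cross products: d1=-205.15, d2=-507.85, d3=1078.55, d4=1381.25
d1*d2 < 0 and d3*d4 < 0? no

No, they don't intersect


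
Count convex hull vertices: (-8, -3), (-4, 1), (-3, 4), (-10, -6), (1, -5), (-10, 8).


Convex hull vertices (CCW): (-10, -6), (1, -5), (-3, 4), (-10, 8)
Count = 4

4


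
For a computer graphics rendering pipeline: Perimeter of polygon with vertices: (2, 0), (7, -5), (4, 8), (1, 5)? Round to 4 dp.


Sides: (2, 0)->(7, -5): sqrt(50) = 7.071068, (7, -5)->(4, 8): sqrt(178) = 13.341664, (4, 8)->(1, 5): sqrt(18) = 4.242641, (1, 5)->(2, 0): sqrt(26) = 5.09902
Sum = 29.754393
Perimeter = 29.7544

29.7544


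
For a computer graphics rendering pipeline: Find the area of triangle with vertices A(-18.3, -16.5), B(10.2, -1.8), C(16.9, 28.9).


Area = |x_A(y_B-y_C) + x_B(y_C-y_A) + x_C(y_A-y_B)|/2
= |561.81 + 463.08 + (-248.43)|/2
= 776.46/2 = 388.23

388.23


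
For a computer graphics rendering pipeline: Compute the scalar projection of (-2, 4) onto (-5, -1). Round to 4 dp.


u.v = 6, |v| = sqrt(26) = 5.099
Scalar projection = u.v / |v| = 6 / sqrt(26) = 1.1767

1.1767


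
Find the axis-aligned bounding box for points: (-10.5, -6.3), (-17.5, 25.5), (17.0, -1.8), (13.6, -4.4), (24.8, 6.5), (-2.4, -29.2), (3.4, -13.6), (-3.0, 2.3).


x range: [-17.5, 24.8]
y range: [-29.2, 25.5]
Bounding box: (-17.5,-29.2) to (24.8,25.5)

(-17.5,-29.2) to (24.8,25.5)


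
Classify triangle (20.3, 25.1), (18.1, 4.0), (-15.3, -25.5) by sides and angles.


Side lengths squared: AB^2=450.05, BC^2=1985.81, CA^2=3827.72
Sorted: [450.05, 1985.81, 3827.72]
By sides: Scalene, By angles: Obtuse

Scalene, Obtuse


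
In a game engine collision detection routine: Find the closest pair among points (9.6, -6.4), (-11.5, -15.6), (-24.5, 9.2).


d(P0,P1) = 23.0185, d(P0,P2) = 37.4989, d(P1,P2) = 28.0007
Closest: P0 and P1

Closest pair: (9.6, -6.4) and (-11.5, -15.6), distance = 23.0185


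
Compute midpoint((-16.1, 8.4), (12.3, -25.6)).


M = (((-16.1)+12.3)/2, (8.4+(-25.6))/2)
= (-1.9, -8.6)

(-1.9, -8.6)


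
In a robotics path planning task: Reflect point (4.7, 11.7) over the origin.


Reflection over origin: (x,y) -> (-x,-y)
(4.7, 11.7) -> (-4.7, -11.7)

(-4.7, -11.7)


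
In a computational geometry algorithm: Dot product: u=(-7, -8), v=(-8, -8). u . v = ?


u . v = u_x*v_x + u_y*v_y = (-7)*(-8) + (-8)*(-8)
= 56 + 64 = 120

120


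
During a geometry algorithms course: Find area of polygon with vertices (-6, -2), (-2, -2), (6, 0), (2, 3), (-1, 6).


Shoelace sum: ((-6)*(-2) - (-2)*(-2)) + ((-2)*0 - 6*(-2)) + (6*3 - 2*0) + (2*6 - (-1)*3) + ((-1)*(-2) - (-6)*6)
= 91
Area = |91|/2 = 45.5

45.5


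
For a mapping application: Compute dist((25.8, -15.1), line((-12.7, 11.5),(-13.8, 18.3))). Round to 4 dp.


|cross product| = 232.54
|line direction| = sqrt(47.45) = 6.8884
Distance = 232.54/sqrt(47.45) = 33.7582

33.7582


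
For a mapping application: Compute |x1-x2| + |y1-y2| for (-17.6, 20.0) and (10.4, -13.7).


|(-17.6)-10.4| + |20-(-13.7)| = 28 + 33.7 = 61.7

61.7


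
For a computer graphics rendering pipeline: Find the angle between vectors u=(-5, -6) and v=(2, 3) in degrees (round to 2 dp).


u.v = -28, |u| = sqrt(61) = 7.8102, |v| = sqrt(13) = 3.6056
cos(theta) = u.v/(|u||v|) = -28/sqrt(793) = -0.994309
theta = acos(-0.994309) = 173.88 degrees

173.88 degrees


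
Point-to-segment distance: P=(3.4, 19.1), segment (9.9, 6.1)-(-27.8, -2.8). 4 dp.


Project P onto AB: t = 0.0862 (clamped to [0,1])
Closest point on segment: (6.6501, 5.3328)
Distance: 14.1457

14.1457


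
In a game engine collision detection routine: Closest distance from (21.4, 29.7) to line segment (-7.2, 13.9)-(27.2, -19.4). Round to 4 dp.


Project P onto AB: t = 0.1997 (clamped to [0,1])
Closest point on segment: (-0.3313, 7.2509)
Distance: 31.2444

31.2444


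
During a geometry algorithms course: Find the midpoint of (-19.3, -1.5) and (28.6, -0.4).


M = (((-19.3)+28.6)/2, ((-1.5)+(-0.4))/2)
= (4.65, -0.95)

(4.65, -0.95)


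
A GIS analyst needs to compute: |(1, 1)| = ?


|u| = sqrt(1^2 + 1^2) = sqrt(2) = 1.4142

1.4142


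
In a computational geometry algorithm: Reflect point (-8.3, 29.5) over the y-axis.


Reflection over y-axis: (x,y) -> (-x,y)
(-8.3, 29.5) -> (8.3, 29.5)

(8.3, 29.5)


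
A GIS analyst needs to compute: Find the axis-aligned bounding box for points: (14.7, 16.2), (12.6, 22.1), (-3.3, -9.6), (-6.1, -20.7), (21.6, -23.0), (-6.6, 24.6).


x range: [-6.6, 21.6]
y range: [-23, 24.6]
Bounding box: (-6.6,-23) to (21.6,24.6)

(-6.6,-23) to (21.6,24.6)


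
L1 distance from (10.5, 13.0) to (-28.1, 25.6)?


|10.5-(-28.1)| + |13-25.6| = 38.6 + 12.6 = 51.2

51.2


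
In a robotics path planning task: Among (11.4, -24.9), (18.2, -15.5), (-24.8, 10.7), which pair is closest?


d(P0,P1) = 11.6017, d(P0,P2) = 50.772, d(P1,P2) = 50.3532
Closest: P0 and P1

Closest pair: (11.4, -24.9) and (18.2, -15.5), distance = 11.6017


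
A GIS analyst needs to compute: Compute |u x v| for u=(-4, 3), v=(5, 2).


|u x v| = |(-4)*2 - 3*5|
= |(-8) - 15| = 23

23


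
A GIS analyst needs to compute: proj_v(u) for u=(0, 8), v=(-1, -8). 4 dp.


u.v = -64, |v| = sqrt(65) = 8.0623
Scalar projection = u.v / |v| = -64 / sqrt(65) = -7.9382

-7.9382


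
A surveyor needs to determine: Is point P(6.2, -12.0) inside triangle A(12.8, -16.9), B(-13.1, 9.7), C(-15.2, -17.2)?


Cross products: AB x AP = 48.65, BC x BP = 564.74, CA x CP = 139.18
All same sign? yes

Yes, inside


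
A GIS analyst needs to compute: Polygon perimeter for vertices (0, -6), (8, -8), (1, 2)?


Sides: (0, -6)->(8, -8): sqrt(68) = 8.246211, (8, -8)->(1, 2): sqrt(149) = 12.206556, (1, 2)->(0, -6): sqrt(65) = 8.062258
Sum = 28.515025
Perimeter = 28.515

28.515


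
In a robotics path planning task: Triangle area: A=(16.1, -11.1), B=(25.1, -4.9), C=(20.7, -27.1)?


Area = |x_A(y_B-y_C) + x_B(y_C-y_A) + x_C(y_A-y_B)|/2
= |357.42 + (-401.6) + (-128.34)|/2
= 172.52/2 = 86.26

86.26


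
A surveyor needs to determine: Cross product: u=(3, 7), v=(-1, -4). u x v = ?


u x v = u_x*v_y - u_y*v_x = 3*(-4) - 7*(-1)
= (-12) - (-7) = -5

-5


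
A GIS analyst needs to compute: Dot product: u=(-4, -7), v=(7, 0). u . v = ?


u . v = u_x*v_x + u_y*v_y = (-4)*7 + (-7)*0
= (-28) + 0 = -28

-28


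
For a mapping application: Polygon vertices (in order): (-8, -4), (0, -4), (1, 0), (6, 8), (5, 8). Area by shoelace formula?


Shoelace sum: ((-8)*(-4) - 0*(-4)) + (0*0 - 1*(-4)) + (1*8 - 6*0) + (6*8 - 5*8) + (5*(-4) - (-8)*8)
= 96
Area = |96|/2 = 48

48


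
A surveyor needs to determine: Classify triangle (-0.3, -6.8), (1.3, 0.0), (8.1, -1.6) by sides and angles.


Side lengths squared: AB^2=48.8, BC^2=48.8, CA^2=97.6
Sorted: [48.8, 48.8, 97.6]
By sides: Isosceles, By angles: Right

Isosceles, Right


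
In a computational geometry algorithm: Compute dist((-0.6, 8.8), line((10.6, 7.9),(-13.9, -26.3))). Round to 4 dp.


|cross product| = 405.09
|line direction| = sqrt(1769.89) = 42.0701
Distance = 405.09/sqrt(1769.89) = 9.6289

9.6289


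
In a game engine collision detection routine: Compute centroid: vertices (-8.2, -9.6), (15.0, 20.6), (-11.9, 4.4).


Centroid = ((x_A+x_B+x_C)/3, (y_A+y_B+y_C)/3)
= (((-8.2)+15+(-11.9))/3, ((-9.6)+20.6+4.4)/3)
= (-1.7, 5.1333)

(-1.7, 5.1333)


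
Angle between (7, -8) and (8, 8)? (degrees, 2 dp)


u.v = -8, |u| = sqrt(113) = 10.6301, |v| = sqrt(128) = 11.3137
cos(theta) = u.v/(|u||v|) = -8/sqrt(14464) = -0.066519
theta = acos(-0.066519) = 93.81 degrees

93.81 degrees


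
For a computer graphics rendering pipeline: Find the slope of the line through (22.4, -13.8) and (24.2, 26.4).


slope = (y2-y1)/(x2-x1) = (26.4-(-13.8))/(24.2-22.4) = 40.2/1.8 = 22.3333

22.3333


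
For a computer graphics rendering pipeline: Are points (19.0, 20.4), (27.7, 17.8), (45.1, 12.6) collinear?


Cross product: (27.7-19)*(12.6-20.4) - (17.8-20.4)*(45.1-19)
= 0

Yes, collinear


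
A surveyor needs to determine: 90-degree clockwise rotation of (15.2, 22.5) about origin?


90° CW: (x,y) -> (y, -x)
(15.2,22.5) -> (22.5, -15.2)

(22.5, -15.2)


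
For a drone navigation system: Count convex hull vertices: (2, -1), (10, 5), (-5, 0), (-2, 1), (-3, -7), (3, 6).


Convex hull vertices (CCW): (-5, 0), (-3, -7), (10, 5), (3, 6)
Count = 4

4


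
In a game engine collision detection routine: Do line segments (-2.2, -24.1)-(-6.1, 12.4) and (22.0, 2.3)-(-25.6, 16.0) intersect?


Cross products: d1=1588.18, d2=-95.79, d3=-986.26, d4=697.71
d1*d2 < 0 and d3*d4 < 0? yes

Yes, they intersect


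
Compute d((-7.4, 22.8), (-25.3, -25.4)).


dx=-17.9, dy=-48.2
d^2 = (-17.9)^2 + (-48.2)^2 = 2643.65
d = sqrt(2643.65) = 51.4164

51.4164


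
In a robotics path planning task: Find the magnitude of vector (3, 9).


|u| = sqrt(3^2 + 9^2) = sqrt(90) = 9.4868

9.4868


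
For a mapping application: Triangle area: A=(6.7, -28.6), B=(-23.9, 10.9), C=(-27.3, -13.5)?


Area = |x_A(y_B-y_C) + x_B(y_C-y_A) + x_C(y_A-y_B)|/2
= |163.48 + (-360.89) + 1078.35|/2
= 880.94/2 = 440.47

440.47


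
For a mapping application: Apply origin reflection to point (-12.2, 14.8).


Reflection over origin: (x,y) -> (-x,-y)
(-12.2, 14.8) -> (12.2, -14.8)

(12.2, -14.8)


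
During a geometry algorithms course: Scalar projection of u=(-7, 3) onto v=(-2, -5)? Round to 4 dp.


u.v = -1, |v| = sqrt(29) = 5.3852
Scalar projection = u.v / |v| = -1 / sqrt(29) = -0.1857

-0.1857


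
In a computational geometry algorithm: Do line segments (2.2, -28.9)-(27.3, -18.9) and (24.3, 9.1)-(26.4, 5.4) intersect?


Cross products: d1=-161.57, d2=-47.7, d3=732.8, d4=618.93
d1*d2 < 0 and d3*d4 < 0? no

No, they don't intersect


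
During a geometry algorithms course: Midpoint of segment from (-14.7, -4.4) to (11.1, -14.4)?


M = (((-14.7)+11.1)/2, ((-4.4)+(-14.4))/2)
= (-1.8, -9.4)

(-1.8, -9.4)


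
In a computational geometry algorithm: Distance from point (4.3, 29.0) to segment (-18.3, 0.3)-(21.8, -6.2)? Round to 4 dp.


Project P onto AB: t = 0.4361 (clamped to [0,1])
Closest point on segment: (-0.8116, -2.5348)
Distance: 31.9464

31.9464


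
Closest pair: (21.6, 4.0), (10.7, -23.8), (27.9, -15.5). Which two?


d(P0,P1) = 29.8605, d(P0,P2) = 20.4924, d(P1,P2) = 19.0979
Closest: P1 and P2

Closest pair: (10.7, -23.8) and (27.9, -15.5), distance = 19.0979


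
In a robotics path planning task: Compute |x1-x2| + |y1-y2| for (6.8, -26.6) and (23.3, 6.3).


|6.8-23.3| + |(-26.6)-6.3| = 16.5 + 32.9 = 49.4

49.4


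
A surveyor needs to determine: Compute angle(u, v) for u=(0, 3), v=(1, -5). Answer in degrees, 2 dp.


u.v = -15, |u| = sqrt(9) = 3, |v| = sqrt(26) = 5.099
cos(theta) = u.v/(|u||v|) = -15/sqrt(234) = -0.980581
theta = acos(-0.980581) = 168.69 degrees

168.69 degrees


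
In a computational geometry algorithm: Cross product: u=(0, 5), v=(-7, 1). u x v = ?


u x v = u_x*v_y - u_y*v_x = 0*1 - 5*(-7)
= 0 - (-35) = 35

35


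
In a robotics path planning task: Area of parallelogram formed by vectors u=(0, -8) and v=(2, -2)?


|u x v| = |0*(-2) - (-8)*2|
= |0 - (-16)| = 16

16


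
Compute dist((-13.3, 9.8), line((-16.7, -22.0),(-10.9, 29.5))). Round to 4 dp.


|cross product| = 9.34
|line direction| = sqrt(2685.89) = 51.8256
Distance = 9.34/sqrt(2685.89) = 0.1802

0.1802


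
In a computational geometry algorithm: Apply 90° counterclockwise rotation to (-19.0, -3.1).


90° CCW: (x,y) -> (-y, x)
(-19,-3.1) -> (3.1, -19)

(3.1, -19)


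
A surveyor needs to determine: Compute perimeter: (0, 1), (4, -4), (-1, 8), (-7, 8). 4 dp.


Sides: (0, 1)->(4, -4): sqrt(41) = 6.403124, (4, -4)->(-1, 8): sqrt(169) = 13, (-1, 8)->(-7, 8): sqrt(36) = 6, (-7, 8)->(0, 1): sqrt(98) = 9.899495
Sum = 35.302619
Perimeter = 35.3026

35.3026


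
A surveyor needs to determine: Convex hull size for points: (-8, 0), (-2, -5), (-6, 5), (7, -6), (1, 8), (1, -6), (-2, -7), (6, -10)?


Convex hull vertices (CCW): (-8, 0), (-2, -7), (6, -10), (7, -6), (1, 8), (-6, 5)
Count = 6

6


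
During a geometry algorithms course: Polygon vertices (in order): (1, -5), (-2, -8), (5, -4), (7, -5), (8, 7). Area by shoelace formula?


Shoelace sum: (1*(-8) - (-2)*(-5)) + ((-2)*(-4) - 5*(-8)) + (5*(-5) - 7*(-4)) + (7*7 - 8*(-5)) + (8*(-5) - 1*7)
= 75
Area = |75|/2 = 37.5

37.5


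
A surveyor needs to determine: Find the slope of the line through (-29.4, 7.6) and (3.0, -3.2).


slope = (y2-y1)/(x2-x1) = ((-3.2)-7.6)/(3-(-29.4)) = (-10.8)/32.4 = -0.3333

-0.3333


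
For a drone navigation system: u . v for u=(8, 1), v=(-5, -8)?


u . v = u_x*v_x + u_y*v_y = 8*(-5) + 1*(-8)
= (-40) + (-8) = -48

-48


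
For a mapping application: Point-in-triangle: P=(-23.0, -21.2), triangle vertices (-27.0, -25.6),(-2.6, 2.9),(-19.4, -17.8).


Cross products: AB x AP = -6.64, BC x BP = -17.4, CA x CP = -2.24
All same sign? yes

Yes, inside


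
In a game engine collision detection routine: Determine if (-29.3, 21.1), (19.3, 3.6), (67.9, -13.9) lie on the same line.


Cross product: (19.3-(-29.3))*((-13.9)-21.1) - (3.6-21.1)*(67.9-(-29.3))
= 0

Yes, collinear


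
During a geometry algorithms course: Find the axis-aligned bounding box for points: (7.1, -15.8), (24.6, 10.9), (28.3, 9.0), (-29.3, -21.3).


x range: [-29.3, 28.3]
y range: [-21.3, 10.9]
Bounding box: (-29.3,-21.3) to (28.3,10.9)

(-29.3,-21.3) to (28.3,10.9)


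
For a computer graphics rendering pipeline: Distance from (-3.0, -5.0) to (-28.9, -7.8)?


dx=-25.9, dy=-2.8
d^2 = (-25.9)^2 + (-2.8)^2 = 678.65
d = sqrt(678.65) = 26.0509

26.0509


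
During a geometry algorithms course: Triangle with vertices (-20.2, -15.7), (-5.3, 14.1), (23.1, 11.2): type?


Side lengths squared: AB^2=1110.05, BC^2=814.97, CA^2=2598.5
Sorted: [814.97, 1110.05, 2598.5]
By sides: Scalene, By angles: Obtuse

Scalene, Obtuse


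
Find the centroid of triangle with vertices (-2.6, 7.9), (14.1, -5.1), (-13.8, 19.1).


Centroid = ((x_A+x_B+x_C)/3, (y_A+y_B+y_C)/3)
= (((-2.6)+14.1+(-13.8))/3, (7.9+(-5.1)+19.1)/3)
= (-0.7667, 7.3)

(-0.7667, 7.3)


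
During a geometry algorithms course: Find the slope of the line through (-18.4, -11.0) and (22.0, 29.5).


slope = (y2-y1)/(x2-x1) = (29.5-(-11))/(22-(-18.4)) = 40.5/40.4 = 1.0025

1.0025


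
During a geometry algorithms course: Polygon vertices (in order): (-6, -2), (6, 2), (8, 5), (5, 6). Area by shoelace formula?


Shoelace sum: ((-6)*2 - 6*(-2)) + (6*5 - 8*2) + (8*6 - 5*5) + (5*(-2) - (-6)*6)
= 63
Area = |63|/2 = 31.5

31.5


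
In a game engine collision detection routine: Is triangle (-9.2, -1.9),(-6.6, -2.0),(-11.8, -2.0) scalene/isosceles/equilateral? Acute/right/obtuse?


Side lengths squared: AB^2=6.77, BC^2=27.04, CA^2=6.77
Sorted: [6.77, 6.77, 27.04]
By sides: Isosceles, By angles: Obtuse

Isosceles, Obtuse


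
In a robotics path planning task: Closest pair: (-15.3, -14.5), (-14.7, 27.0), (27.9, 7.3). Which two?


d(P0,P1) = 41.5043, d(P0,P2) = 48.3888, d(P1,P2) = 46.9345
Closest: P0 and P1

Closest pair: (-15.3, -14.5) and (-14.7, 27.0), distance = 41.5043


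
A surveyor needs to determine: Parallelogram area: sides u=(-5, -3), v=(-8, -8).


|u x v| = |(-5)*(-8) - (-3)*(-8)|
= |40 - 24| = 16

16


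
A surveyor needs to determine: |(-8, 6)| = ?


|u| = sqrt((-8)^2 + 6^2) = sqrt(100) = 10

10


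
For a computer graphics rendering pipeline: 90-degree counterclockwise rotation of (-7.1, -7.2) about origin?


90° CCW: (x,y) -> (-y, x)
(-7.1,-7.2) -> (7.2, -7.1)

(7.2, -7.1)


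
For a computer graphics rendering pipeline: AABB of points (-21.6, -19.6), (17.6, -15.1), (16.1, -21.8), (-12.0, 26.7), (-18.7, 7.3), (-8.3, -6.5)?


x range: [-21.6, 17.6]
y range: [-21.8, 26.7]
Bounding box: (-21.6,-21.8) to (17.6,26.7)

(-21.6,-21.8) to (17.6,26.7)


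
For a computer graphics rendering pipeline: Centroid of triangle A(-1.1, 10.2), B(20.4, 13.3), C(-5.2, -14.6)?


Centroid = ((x_A+x_B+x_C)/3, (y_A+y_B+y_C)/3)
= (((-1.1)+20.4+(-5.2))/3, (10.2+13.3+(-14.6))/3)
= (4.7, 2.9667)

(4.7, 2.9667)


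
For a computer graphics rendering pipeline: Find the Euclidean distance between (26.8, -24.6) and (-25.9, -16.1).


dx=-52.7, dy=8.5
d^2 = (-52.7)^2 + 8.5^2 = 2849.54
d = sqrt(2849.54) = 53.3811

53.3811


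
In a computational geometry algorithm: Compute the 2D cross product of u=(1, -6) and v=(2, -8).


u x v = u_x*v_y - u_y*v_x = 1*(-8) - (-6)*2
= (-8) - (-12) = 4

4


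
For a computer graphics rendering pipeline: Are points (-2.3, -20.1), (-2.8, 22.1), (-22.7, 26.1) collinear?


Cross product: ((-2.8)-(-2.3))*(26.1-(-20.1)) - (22.1-(-20.1))*((-22.7)-(-2.3))
= 837.78

No, not collinear


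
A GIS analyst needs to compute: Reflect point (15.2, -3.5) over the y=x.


Reflection over y=x: (x,y) -> (y,x)
(15.2, -3.5) -> (-3.5, 15.2)

(-3.5, 15.2)


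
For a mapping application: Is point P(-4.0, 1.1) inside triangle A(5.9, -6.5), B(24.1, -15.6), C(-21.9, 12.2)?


Cross products: AB x AP = 48.23, BC x BP = 12.98, CA x CP = 26.15
All same sign? yes

Yes, inside


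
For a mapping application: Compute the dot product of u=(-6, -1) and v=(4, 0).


u . v = u_x*v_x + u_y*v_y = (-6)*4 + (-1)*0
= (-24) + 0 = -24

-24


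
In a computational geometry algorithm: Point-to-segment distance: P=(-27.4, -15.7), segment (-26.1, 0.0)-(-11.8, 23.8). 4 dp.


Project P onto AB: t = 0 (clamped to [0,1])
Closest point on segment: (-26.1, 0)
Distance: 15.7537

15.7537


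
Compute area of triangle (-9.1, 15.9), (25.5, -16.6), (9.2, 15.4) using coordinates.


Area = |x_A(y_B-y_C) + x_B(y_C-y_A) + x_C(y_A-y_B)|/2
= |291.2 + (-12.75) + 299|/2
= 577.45/2 = 288.725

288.725


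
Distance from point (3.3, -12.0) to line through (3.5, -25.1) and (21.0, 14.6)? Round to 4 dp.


|cross product| = 237.19
|line direction| = sqrt(1882.34) = 43.3859
Distance = 237.19/sqrt(1882.34) = 5.467

5.467


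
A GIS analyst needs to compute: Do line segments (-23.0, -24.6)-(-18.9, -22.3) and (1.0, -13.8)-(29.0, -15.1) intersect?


Cross products: d1=-333.6, d2=-263.87, d3=-10.92, d4=-80.65
d1*d2 < 0 and d3*d4 < 0? no

No, they don't intersect


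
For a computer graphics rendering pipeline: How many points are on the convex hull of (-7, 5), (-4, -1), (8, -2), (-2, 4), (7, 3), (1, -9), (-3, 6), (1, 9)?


Convex hull vertices (CCW): (-7, 5), (-4, -1), (1, -9), (8, -2), (7, 3), (1, 9)
Count = 6

6


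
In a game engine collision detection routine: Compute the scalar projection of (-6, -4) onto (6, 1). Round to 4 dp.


u.v = -40, |v| = sqrt(37) = 6.0828
Scalar projection = u.v / |v| = -40 / sqrt(37) = -6.576

-6.576


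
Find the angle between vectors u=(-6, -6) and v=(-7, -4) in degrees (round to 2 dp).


u.v = 66, |u| = sqrt(72) = 8.4853, |v| = sqrt(65) = 8.0623
cos(theta) = u.v/(|u||v|) = 66/sqrt(4680) = 0.964764
theta = acos(0.964764) = 15.26 degrees

15.26 degrees


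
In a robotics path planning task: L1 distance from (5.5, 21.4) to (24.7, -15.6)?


|5.5-24.7| + |21.4-(-15.6)| = 19.2 + 37 = 56.2

56.2


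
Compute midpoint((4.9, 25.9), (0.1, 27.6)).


M = ((4.9+0.1)/2, (25.9+27.6)/2)
= (2.5, 26.75)

(2.5, 26.75)


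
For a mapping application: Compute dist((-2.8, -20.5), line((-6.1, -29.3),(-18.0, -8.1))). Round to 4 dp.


|cross product| = 174.68
|line direction| = sqrt(591.05) = 24.3115
Distance = 174.68/sqrt(591.05) = 7.1851

7.1851


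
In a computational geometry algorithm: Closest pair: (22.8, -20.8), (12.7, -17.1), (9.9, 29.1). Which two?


d(P0,P1) = 10.7564, d(P0,P2) = 51.5405, d(P1,P2) = 46.2848
Closest: P0 and P1

Closest pair: (22.8, -20.8) and (12.7, -17.1), distance = 10.7564


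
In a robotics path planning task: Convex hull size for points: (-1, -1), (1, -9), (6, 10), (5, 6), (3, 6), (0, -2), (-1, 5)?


Convex hull vertices (CCW): (-1, -1), (1, -9), (5, 6), (6, 10), (-1, 5)
Count = 5

5


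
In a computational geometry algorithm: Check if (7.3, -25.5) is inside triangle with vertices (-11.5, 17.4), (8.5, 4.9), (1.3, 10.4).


Cross products: AB x AP = -623, BC x BP = 225.48, CA x CP = 417.52
All same sign? no

No, outside


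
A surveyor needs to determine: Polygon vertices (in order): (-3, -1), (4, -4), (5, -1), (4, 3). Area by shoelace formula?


Shoelace sum: ((-3)*(-4) - 4*(-1)) + (4*(-1) - 5*(-4)) + (5*3 - 4*(-1)) + (4*(-1) - (-3)*3)
= 56
Area = |56|/2 = 28

28


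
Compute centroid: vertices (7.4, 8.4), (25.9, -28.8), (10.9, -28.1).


Centroid = ((x_A+x_B+x_C)/3, (y_A+y_B+y_C)/3)
= ((7.4+25.9+10.9)/3, (8.4+(-28.8)+(-28.1))/3)
= (14.7333, -16.1667)

(14.7333, -16.1667)


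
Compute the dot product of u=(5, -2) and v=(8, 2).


u . v = u_x*v_x + u_y*v_y = 5*8 + (-2)*2
= 40 + (-4) = 36

36


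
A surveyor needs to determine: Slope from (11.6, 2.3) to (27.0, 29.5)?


slope = (y2-y1)/(x2-x1) = (29.5-2.3)/(27-11.6) = 27.2/15.4 = 1.7662

1.7662


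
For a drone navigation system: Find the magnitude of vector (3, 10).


|u| = sqrt(3^2 + 10^2) = sqrt(109) = 10.4403

10.4403


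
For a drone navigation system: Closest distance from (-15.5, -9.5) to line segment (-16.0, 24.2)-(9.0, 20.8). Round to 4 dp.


Project P onto AB: t = 0.1996 (clamped to [0,1])
Closest point on segment: (-11.0091, 23.5212)
Distance: 33.3252

33.3252


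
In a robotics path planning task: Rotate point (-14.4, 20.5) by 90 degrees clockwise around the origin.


90° CW: (x,y) -> (y, -x)
(-14.4,20.5) -> (20.5, 14.4)

(20.5, 14.4)


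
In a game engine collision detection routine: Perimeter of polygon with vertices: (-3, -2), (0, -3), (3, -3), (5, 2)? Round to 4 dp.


Sides: (-3, -2)->(0, -3): sqrt(10) = 3.162278, (0, -3)->(3, -3): sqrt(9) = 3, (3, -3)->(5, 2): sqrt(29) = 5.385165, (5, 2)->(-3, -2): sqrt(80) = 8.944272
Sum = 20.491715
Perimeter = 20.4917

20.4917


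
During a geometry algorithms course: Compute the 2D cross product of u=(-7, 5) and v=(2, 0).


u x v = u_x*v_y - u_y*v_x = (-7)*0 - 5*2
= 0 - 10 = -10

-10


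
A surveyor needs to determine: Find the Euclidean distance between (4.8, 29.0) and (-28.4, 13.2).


dx=-33.2, dy=-15.8
d^2 = (-33.2)^2 + (-15.8)^2 = 1351.88
d = sqrt(1351.88) = 36.7679

36.7679


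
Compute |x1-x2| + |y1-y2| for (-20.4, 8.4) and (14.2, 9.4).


|(-20.4)-14.2| + |8.4-9.4| = 34.6 + 1 = 35.6

35.6


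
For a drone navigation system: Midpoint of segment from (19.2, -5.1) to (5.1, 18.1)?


M = ((19.2+5.1)/2, ((-5.1)+18.1)/2)
= (12.15, 6.5)

(12.15, 6.5)


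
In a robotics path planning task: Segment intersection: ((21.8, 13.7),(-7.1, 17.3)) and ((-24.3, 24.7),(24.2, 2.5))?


Cross products: d1=489.92, d2=22.94, d3=-151.94, d4=315.04
d1*d2 < 0 and d3*d4 < 0? no

No, they don't intersect


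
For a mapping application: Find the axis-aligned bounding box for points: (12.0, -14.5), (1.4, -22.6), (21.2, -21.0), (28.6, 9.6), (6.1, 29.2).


x range: [1.4, 28.6]
y range: [-22.6, 29.2]
Bounding box: (1.4,-22.6) to (28.6,29.2)

(1.4,-22.6) to (28.6,29.2)


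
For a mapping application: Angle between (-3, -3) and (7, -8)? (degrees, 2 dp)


u.v = 3, |u| = sqrt(18) = 4.2426, |v| = sqrt(113) = 10.6301
cos(theta) = u.v/(|u||v|) = 3/sqrt(2034) = 0.066519
theta = acos(0.066519) = 86.19 degrees

86.19 degrees


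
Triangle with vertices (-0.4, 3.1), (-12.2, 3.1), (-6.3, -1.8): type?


Side lengths squared: AB^2=139.24, BC^2=58.82, CA^2=58.82
Sorted: [58.82, 58.82, 139.24]
By sides: Isosceles, By angles: Obtuse

Isosceles, Obtuse


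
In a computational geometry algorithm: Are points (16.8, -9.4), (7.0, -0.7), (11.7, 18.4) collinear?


Cross product: (7-16.8)*(18.4-(-9.4)) - ((-0.7)-(-9.4))*(11.7-16.8)
= -228.07

No, not collinear


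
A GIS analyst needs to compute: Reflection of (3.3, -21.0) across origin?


Reflection over origin: (x,y) -> (-x,-y)
(3.3, -21) -> (-3.3, 21)

(-3.3, 21)


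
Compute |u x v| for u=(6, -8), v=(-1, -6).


|u x v| = |6*(-6) - (-8)*(-1)|
= |(-36) - 8| = 44

44


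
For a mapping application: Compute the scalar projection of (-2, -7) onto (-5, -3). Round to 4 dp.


u.v = 31, |v| = sqrt(34) = 5.831
Scalar projection = u.v / |v| = 31 / sqrt(34) = 5.3165

5.3165


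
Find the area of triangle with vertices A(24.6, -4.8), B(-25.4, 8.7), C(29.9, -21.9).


Area = |x_A(y_B-y_C) + x_B(y_C-y_A) + x_C(y_A-y_B)|/2
= |752.76 + 434.34 + (-403.65)|/2
= 783.45/2 = 391.725

391.725


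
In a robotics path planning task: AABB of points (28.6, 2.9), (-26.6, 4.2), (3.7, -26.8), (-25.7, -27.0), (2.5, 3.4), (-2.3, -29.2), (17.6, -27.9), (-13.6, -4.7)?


x range: [-26.6, 28.6]
y range: [-29.2, 4.2]
Bounding box: (-26.6,-29.2) to (28.6,4.2)

(-26.6,-29.2) to (28.6,4.2)


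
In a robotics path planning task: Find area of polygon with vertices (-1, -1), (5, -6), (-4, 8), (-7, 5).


Shoelace sum: ((-1)*(-6) - 5*(-1)) + (5*8 - (-4)*(-6)) + ((-4)*5 - (-7)*8) + ((-7)*(-1) - (-1)*5)
= 75
Area = |75|/2 = 37.5

37.5


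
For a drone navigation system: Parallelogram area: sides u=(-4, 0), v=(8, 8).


|u x v| = |(-4)*8 - 0*8|
= |(-32) - 0| = 32

32


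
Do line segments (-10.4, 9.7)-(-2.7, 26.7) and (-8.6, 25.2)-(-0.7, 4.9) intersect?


Cross products: d1=-158.99, d2=131.62, d3=88.75, d4=-201.86
d1*d2 < 0 and d3*d4 < 0? yes

Yes, they intersect


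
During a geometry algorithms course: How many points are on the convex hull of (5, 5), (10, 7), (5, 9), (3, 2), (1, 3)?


Convex hull vertices (CCW): (1, 3), (3, 2), (10, 7), (5, 9)
Count = 4

4


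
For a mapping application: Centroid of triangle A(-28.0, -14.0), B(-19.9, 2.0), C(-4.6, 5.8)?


Centroid = ((x_A+x_B+x_C)/3, (y_A+y_B+y_C)/3)
= (((-28)+(-19.9)+(-4.6))/3, ((-14)+2+5.8)/3)
= (-17.5, -2.0667)

(-17.5, -2.0667)


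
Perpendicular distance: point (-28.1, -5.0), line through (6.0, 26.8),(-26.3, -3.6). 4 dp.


|cross product| = 9.5
|line direction| = sqrt(1967.45) = 44.3559
Distance = 9.5/sqrt(1967.45) = 0.2142

0.2142


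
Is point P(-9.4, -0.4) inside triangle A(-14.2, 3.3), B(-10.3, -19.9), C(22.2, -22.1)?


Cross products: AB x AP = 96.93, BC x BP = 635.73, CA x CP = 12.76
All same sign? yes

Yes, inside


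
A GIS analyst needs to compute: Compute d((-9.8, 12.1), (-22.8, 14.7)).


dx=-13, dy=2.6
d^2 = (-13)^2 + 2.6^2 = 175.76
d = sqrt(175.76) = 13.2575

13.2575


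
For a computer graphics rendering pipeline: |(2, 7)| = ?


|u| = sqrt(2^2 + 7^2) = sqrt(53) = 7.2801

7.2801


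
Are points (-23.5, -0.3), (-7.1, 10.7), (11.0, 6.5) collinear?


Cross product: ((-7.1)-(-23.5))*(6.5-(-0.3)) - (10.7-(-0.3))*(11-(-23.5))
= -267.98

No, not collinear


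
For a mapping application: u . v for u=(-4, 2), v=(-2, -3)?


u . v = u_x*v_x + u_y*v_y = (-4)*(-2) + 2*(-3)
= 8 + (-6) = 2

2


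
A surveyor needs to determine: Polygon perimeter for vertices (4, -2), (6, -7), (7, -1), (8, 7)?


Sides: (4, -2)->(6, -7): sqrt(29) = 5.385165, (6, -7)->(7, -1): sqrt(37) = 6.082763, (7, -1)->(8, 7): sqrt(65) = 8.062258, (8, 7)->(4, -2): sqrt(97) = 9.848858
Sum = 29.379044
Perimeter = 29.379

29.379


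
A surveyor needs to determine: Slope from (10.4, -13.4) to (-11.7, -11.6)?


slope = (y2-y1)/(x2-x1) = ((-11.6)-(-13.4))/((-11.7)-10.4) = 1.8/(-22.1) = -0.0814

-0.0814


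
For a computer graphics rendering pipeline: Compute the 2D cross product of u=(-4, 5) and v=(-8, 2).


u x v = u_x*v_y - u_y*v_x = (-4)*2 - 5*(-8)
= (-8) - (-40) = 32

32


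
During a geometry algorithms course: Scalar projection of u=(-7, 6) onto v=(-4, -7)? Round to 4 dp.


u.v = -14, |v| = sqrt(65) = 8.0623
Scalar projection = u.v / |v| = -14 / sqrt(65) = -1.7365

-1.7365


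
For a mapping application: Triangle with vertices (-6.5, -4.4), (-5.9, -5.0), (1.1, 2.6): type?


Side lengths squared: AB^2=0.72, BC^2=106.76, CA^2=106.76
Sorted: [0.72, 106.76, 106.76]
By sides: Isosceles, By angles: Acute

Isosceles, Acute


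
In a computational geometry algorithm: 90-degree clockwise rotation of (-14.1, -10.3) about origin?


90° CW: (x,y) -> (y, -x)
(-14.1,-10.3) -> (-10.3, 14.1)

(-10.3, 14.1)


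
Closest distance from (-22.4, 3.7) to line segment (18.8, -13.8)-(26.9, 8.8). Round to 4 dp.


Project P onto AB: t = 0.1072 (clamped to [0,1])
Closest point on segment: (19.6682, -11.3775)
Distance: 44.6886

44.6886


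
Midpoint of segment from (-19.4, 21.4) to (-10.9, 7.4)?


M = (((-19.4)+(-10.9))/2, (21.4+7.4)/2)
= (-15.15, 14.4)

(-15.15, 14.4)


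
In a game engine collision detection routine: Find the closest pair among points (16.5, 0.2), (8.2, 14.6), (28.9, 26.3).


d(P0,P1) = 16.6208, d(P0,P2) = 28.8958, d(P1,P2) = 23.7777
Closest: P0 and P1

Closest pair: (16.5, 0.2) and (8.2, 14.6), distance = 16.6208


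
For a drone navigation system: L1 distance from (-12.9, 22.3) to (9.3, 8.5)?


|(-12.9)-9.3| + |22.3-8.5| = 22.2 + 13.8 = 36

36


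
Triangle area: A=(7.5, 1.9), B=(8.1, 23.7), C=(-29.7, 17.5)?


Area = |x_A(y_B-y_C) + x_B(y_C-y_A) + x_C(y_A-y_B)|/2
= |46.5 + 126.36 + 647.46|/2
= 820.32/2 = 410.16

410.16


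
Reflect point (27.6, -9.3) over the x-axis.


Reflection over x-axis: (x,y) -> (x,-y)
(27.6, -9.3) -> (27.6, 9.3)

(27.6, 9.3)


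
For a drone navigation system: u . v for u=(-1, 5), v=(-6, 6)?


u . v = u_x*v_x + u_y*v_y = (-1)*(-6) + 5*6
= 6 + 30 = 36

36


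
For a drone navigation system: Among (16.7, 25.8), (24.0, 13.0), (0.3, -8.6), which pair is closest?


d(P0,P1) = 14.7353, d(P0,P2) = 38.1093, d(P1,P2) = 32.0663
Closest: P0 and P1

Closest pair: (16.7, 25.8) and (24.0, 13.0), distance = 14.7353


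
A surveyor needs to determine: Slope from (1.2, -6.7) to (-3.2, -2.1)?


slope = (y2-y1)/(x2-x1) = ((-2.1)-(-6.7))/((-3.2)-1.2) = 4.6/(-4.4) = -1.0455

-1.0455


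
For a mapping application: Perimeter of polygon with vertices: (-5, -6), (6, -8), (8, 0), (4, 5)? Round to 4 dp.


Sides: (-5, -6)->(6, -8): sqrt(125) = 11.18034, (6, -8)->(8, 0): sqrt(68) = 8.246211, (8, 0)->(4, 5): sqrt(41) = 6.403124, (4, 5)->(-5, -6): sqrt(202) = 14.21267
Sum = 40.042345
Perimeter = 40.0423

40.0423


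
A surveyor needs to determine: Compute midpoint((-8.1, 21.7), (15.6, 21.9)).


M = (((-8.1)+15.6)/2, (21.7+21.9)/2)
= (3.75, 21.8)

(3.75, 21.8)


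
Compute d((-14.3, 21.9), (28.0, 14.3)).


dx=42.3, dy=-7.6
d^2 = 42.3^2 + (-7.6)^2 = 1847.05
d = sqrt(1847.05) = 42.9773

42.9773


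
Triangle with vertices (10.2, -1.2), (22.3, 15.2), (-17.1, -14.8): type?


Side lengths squared: AB^2=415.37, BC^2=2452.36, CA^2=930.25
Sorted: [415.37, 930.25, 2452.36]
By sides: Scalene, By angles: Obtuse

Scalene, Obtuse


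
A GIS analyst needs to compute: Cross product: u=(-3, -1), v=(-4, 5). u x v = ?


u x v = u_x*v_y - u_y*v_x = (-3)*5 - (-1)*(-4)
= (-15) - 4 = -19

-19


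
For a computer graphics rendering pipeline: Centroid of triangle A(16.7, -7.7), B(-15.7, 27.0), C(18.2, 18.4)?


Centroid = ((x_A+x_B+x_C)/3, (y_A+y_B+y_C)/3)
= ((16.7+(-15.7)+18.2)/3, ((-7.7)+27+18.4)/3)
= (6.4, 12.5667)

(6.4, 12.5667)


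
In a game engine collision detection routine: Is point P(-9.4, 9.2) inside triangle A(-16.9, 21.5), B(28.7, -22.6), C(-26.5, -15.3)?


Cross products: AB x AP = -230.13, BC x BP = -1477.23, CA x CP = -394.08
All same sign? yes

Yes, inside


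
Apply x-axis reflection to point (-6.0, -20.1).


Reflection over x-axis: (x,y) -> (x,-y)
(-6, -20.1) -> (-6, 20.1)

(-6, 20.1)


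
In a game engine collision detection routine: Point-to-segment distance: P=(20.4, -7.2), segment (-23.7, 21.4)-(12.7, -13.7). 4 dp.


Project P onto AB: t = 1 (clamped to [0,1])
Closest point on segment: (12.7, -13.7)
Distance: 10.0767

10.0767


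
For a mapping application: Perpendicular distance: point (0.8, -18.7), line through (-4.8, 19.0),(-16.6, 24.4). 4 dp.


|cross product| = 414.62
|line direction| = sqrt(168.4) = 12.9769
Distance = 414.62/sqrt(168.4) = 31.9506

31.9506


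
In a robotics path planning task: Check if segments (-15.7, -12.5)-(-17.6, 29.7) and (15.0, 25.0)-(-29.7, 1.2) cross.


Cross products: d1=945.59, d2=-985.97, d3=-1366.79, d4=564.77
d1*d2 < 0 and d3*d4 < 0? yes

Yes, they intersect


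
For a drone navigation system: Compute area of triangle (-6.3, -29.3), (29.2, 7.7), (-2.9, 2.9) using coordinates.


Area = |x_A(y_B-y_C) + x_B(y_C-y_A) + x_C(y_A-y_B)|/2
= |(-30.24) + 940.24 + 107.3|/2
= 1017.3/2 = 508.65

508.65


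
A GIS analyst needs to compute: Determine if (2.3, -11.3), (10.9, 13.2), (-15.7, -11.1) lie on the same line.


Cross product: (10.9-2.3)*((-11.1)-(-11.3)) - (13.2-(-11.3))*((-15.7)-2.3)
= 442.72

No, not collinear


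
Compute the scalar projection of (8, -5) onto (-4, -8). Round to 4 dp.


u.v = 8, |v| = sqrt(80) = 8.9443
Scalar projection = u.v / |v| = 8 / sqrt(80) = 0.8944

0.8944
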